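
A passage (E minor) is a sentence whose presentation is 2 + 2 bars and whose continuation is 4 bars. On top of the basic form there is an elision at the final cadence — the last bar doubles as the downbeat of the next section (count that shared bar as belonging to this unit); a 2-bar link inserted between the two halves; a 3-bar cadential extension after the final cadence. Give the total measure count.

Basic sentence: 2 + 2 + 4 = 8 bars.
8 (basic form) + 2 (link) + 3 (cadential extension) = 13.
The elision shares a bar with the next section but does not change this unit's count.

13 measures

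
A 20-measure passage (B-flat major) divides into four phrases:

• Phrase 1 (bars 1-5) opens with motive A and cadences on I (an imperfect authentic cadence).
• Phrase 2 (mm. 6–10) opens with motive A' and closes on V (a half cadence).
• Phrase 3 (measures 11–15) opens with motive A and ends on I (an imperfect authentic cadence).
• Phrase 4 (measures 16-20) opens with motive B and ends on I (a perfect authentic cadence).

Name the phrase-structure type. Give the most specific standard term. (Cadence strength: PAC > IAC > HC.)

parallel double period

Four phrases in two halves: the first half (mm. 1–10) ends with a half cadence, the second (measures 11–20) with a perfect authentic cadence — a large antecedent–consequent pair, i.e. a double period.
Phrase 3 begins with the same material as phrase 1, making it parallel.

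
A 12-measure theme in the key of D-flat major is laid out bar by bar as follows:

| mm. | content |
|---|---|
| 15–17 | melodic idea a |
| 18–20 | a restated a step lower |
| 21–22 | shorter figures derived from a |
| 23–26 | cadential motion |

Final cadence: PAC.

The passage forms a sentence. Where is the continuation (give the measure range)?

After the presentation (bars 15–20), the continuation covers the fragmentation through the cadence: bars 21–26.

measures 21–26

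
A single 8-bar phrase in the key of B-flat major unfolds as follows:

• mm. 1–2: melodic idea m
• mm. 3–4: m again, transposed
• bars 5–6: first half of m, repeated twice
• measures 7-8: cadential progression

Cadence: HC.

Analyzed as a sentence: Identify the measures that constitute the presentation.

measures 1–4

The presentation of a sentence is the basic idea (bars 1–2) plus its repetition (measures 3–4); the presentation is therefore mm. 1-4.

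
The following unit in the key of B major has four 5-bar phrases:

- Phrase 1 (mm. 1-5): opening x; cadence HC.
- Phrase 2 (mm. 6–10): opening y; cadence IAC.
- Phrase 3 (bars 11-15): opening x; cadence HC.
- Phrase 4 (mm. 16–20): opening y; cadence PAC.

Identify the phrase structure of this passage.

parallel double period

Four phrases in two halves: the first half (mm. 1–10) ends with an imperfect authentic cadence, the second (bars 11–20) with a perfect authentic cadence — a large antecedent–consequent pair, i.e. a double period.
Phrase 3 begins with the same material as phrase 1, making it parallel.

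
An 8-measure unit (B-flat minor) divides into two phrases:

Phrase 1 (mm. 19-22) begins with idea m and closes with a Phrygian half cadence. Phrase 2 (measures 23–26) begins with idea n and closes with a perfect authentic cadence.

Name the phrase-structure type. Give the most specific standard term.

contrasting period

Phrase 1 ends with a Phrygian half cadence (weaker) and phrase 2 with a perfect authentic cadence (stronger): antecedent + consequent = a period.
The two phrases open with different material (m / n), so the period is contrasting.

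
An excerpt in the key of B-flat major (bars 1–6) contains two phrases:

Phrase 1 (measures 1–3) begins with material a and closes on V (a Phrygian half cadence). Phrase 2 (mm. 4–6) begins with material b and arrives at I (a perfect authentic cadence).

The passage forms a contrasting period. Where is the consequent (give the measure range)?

measures 4–6

The antecedent is the phrase ending with the weaker cadence (Phrygian half cadence, phrase 1) and the consequent the one ending more conclusively (perfect authentic cadence, phrase 2); the consequent is bars 4-6.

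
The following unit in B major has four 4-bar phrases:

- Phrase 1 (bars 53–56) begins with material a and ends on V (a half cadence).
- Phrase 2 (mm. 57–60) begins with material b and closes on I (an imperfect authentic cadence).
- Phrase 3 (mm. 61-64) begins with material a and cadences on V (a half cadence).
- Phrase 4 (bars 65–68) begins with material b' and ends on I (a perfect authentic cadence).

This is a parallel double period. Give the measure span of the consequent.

In a double period the first pair of phrases (ending imperfect authentic cadence) is the large antecedent and the second pair (ending perfect authentic cadence) is the large consequent; the consequent is measures 61–68.

measures 61–68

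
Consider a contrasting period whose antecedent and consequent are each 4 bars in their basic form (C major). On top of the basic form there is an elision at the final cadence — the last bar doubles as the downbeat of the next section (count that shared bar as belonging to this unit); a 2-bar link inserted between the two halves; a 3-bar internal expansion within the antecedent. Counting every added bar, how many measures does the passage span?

13 measures

Basic contrasting period: 4 + 4 = 8 bars.
8 (basic form) + 2 (link) + 3 (internal expansion) = 13.
The elision shares a bar with the next section but does not change this unit's count.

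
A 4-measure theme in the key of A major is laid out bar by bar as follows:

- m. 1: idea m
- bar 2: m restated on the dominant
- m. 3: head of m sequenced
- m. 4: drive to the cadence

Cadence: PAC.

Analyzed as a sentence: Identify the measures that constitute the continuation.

After the presentation (measures 1–2), the continuation covers the fragmentation through the cadence: mm. 3–4.

measures 3–4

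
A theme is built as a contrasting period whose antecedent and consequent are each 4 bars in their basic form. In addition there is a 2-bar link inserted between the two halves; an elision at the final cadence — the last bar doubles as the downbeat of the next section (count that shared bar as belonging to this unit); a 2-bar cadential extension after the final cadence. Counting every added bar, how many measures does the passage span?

Basic contrasting period: 4 + 4 = 8 bars.
8 (basic form) + 2 (link) + 2 (cadential extension) = 12.
The elision shares a bar with the next section but does not change this unit's count.

12 measures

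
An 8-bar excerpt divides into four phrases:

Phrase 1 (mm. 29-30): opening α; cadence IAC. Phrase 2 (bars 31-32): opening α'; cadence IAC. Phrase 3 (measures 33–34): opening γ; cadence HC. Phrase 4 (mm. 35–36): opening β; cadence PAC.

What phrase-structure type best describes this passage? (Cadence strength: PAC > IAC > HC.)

contrasting double period

Four phrases in two halves: the first half (measures 29–32) ends with an imperfect authentic cadence, the second (bars 33–36) with a perfect authentic cadence — a large antecedent–consequent pair, i.e. a double period.
Phrase 3 begins with different material from phrase 1, making it contrasting.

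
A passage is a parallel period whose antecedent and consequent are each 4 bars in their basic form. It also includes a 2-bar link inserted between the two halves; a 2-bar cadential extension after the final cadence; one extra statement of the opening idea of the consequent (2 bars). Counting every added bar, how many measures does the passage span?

14 measures

Basic parallel period: 4 + 4 = 8 bars.
8 (basic form) + 2 (link) + 2 (cadential extension) + 2 (extra statement) = 14.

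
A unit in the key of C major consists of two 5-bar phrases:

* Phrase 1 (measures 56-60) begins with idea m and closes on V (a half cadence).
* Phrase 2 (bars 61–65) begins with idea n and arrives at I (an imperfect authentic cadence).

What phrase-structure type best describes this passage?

Phrase 1 ends with a half cadence (weaker) and phrase 2 with an imperfect authentic cadence (stronger): antecedent + consequent = a period.
The two phrases open with different material (m / n), so the period is contrasting.

contrasting period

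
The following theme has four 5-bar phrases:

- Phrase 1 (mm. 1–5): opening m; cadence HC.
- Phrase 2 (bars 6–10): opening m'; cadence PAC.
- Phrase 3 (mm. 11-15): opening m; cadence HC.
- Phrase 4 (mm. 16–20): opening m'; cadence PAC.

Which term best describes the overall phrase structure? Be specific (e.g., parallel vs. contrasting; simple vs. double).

repeated period

The cadence pattern HC–PAC–HC–PAC is weak–strong twice, and phrases 3–4 restate phrases 1–2: a period heard twice, not a double period (which would end weakly at phrase 2).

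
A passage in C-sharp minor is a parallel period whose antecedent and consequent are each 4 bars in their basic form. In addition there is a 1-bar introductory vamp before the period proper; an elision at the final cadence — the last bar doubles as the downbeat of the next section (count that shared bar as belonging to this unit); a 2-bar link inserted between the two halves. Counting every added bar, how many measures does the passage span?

11 measures

Basic parallel period: 4 + 4 = 8 bars.
8 (basic form) + 1 (introduction) + 2 (link) = 11.
The elision shares a bar with the next section but does not change this unit's count.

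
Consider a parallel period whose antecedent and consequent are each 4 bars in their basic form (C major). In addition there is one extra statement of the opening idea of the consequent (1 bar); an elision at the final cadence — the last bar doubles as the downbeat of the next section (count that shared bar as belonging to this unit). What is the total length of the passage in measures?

Basic parallel period: 4 + 4 = 8 bars.
8 (basic form) + 1 (extra statement) = 9.
The elision shares a bar with the next section but does not change this unit's count.

9 measures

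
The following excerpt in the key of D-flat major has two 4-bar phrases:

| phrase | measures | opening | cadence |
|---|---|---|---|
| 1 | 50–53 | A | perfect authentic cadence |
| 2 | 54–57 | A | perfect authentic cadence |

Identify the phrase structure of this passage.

repeated phrase

Both phrases have the same opening (A) and the same cadence (perfect authentic cadence): the second is a restatement, not a consequent, so this is a repeated phrase rather than a period.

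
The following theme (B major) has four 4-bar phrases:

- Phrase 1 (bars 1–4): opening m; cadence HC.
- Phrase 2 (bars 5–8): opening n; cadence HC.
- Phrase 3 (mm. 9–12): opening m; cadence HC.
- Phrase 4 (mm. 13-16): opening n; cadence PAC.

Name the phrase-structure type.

Four phrases in two halves: the first half (mm. 1–8) ends with a half cadence, the second (mm. 9–16) with a perfect authentic cadence — a large antecedent–consequent pair, i.e. a double period.
Phrase 3 begins with the same material as phrase 1, making it parallel.

parallel double period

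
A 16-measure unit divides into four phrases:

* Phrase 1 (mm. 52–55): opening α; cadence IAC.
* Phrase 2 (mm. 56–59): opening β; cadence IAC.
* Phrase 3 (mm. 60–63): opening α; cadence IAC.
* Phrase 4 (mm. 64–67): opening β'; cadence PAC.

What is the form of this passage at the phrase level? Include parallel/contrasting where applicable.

Four phrases in two halves: the first half (measures 52–59) ends with an imperfect authentic cadence, the second (mm. 60–67) with a perfect authentic cadence — a large antecedent–consequent pair, i.e. a double period.
Phrase 3 begins with the same material as phrase 1, making it parallel.

parallel double period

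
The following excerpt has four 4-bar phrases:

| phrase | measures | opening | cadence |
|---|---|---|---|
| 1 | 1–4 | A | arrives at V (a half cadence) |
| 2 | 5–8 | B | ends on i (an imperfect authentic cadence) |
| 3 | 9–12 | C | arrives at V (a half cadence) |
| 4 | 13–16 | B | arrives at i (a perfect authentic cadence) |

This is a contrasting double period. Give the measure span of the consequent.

measures 9–16

In a double period the first pair of phrases (ending imperfect authentic cadence) is the large antecedent and the second pair (ending perfect authentic cadence) is the large consequent; the consequent is measures 9–16.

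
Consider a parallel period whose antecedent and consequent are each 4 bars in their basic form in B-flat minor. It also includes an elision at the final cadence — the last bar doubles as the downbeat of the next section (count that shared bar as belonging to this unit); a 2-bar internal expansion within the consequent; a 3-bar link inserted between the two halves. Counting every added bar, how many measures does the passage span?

Basic parallel period: 4 + 4 = 8 bars.
8 (basic form) + 2 (internal expansion) + 3 (link) = 13.
The elision shares a bar with the next section but does not change this unit's count.

13 measures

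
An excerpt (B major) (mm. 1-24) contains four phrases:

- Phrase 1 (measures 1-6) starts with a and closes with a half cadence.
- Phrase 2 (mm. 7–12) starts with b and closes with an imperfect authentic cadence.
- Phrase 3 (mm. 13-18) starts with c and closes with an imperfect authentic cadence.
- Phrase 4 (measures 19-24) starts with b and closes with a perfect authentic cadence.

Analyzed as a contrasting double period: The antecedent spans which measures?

In a double period the four phrases pair into a large antecedent (phrases 1–2, ending imperfect authentic cadence) and a large consequent (phrases 3–4, ending perfect authentic cadence). The antecedent spans mm. 1-12.

measures 1–12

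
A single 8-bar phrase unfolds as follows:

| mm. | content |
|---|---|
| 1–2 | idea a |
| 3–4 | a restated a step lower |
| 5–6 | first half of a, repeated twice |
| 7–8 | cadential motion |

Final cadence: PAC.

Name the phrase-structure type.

sentence

Basic idea (mm. 1-2) + its repetition (mm. 3–4) form the presentation; fragmentation and cadence (mm. 5–8) form the continuation — the 8-bar whole is a sentence.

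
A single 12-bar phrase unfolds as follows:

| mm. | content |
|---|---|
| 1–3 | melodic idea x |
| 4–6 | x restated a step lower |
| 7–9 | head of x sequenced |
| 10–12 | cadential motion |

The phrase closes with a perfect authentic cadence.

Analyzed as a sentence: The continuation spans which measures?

measures 7–12

After the presentation (measures 1–6), the continuation covers the fragmentation through the cadence: bars 7–12.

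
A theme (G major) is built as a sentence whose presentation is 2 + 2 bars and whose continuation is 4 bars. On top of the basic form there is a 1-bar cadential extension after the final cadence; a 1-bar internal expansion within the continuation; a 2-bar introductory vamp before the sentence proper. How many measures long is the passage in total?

Basic sentence: 2 + 2 + 4 = 8 bars.
8 (basic form) + 1 (cadential extension) + 1 (internal expansion) + 2 (introduction) = 12.

12 measures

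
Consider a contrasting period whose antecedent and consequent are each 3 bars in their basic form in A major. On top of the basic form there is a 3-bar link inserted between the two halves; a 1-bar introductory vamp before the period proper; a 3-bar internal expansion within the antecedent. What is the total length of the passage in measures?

Basic contrasting period: 3 + 3 = 6 bars.
6 (basic form) + 3 (link) + 1 (introduction) + 3 (internal expansion) = 13.

13 measures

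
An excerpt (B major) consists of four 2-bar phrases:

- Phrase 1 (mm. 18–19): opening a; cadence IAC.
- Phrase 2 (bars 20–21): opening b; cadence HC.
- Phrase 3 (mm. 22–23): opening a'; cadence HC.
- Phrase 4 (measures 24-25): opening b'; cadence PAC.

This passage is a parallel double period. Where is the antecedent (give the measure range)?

measures 18–21

In a double period the four phrases pair into a large antecedent (phrases 1–2, ending half cadence) and a large consequent (phrases 3–4, ending perfect authentic cadence). The antecedent spans bars 18-21.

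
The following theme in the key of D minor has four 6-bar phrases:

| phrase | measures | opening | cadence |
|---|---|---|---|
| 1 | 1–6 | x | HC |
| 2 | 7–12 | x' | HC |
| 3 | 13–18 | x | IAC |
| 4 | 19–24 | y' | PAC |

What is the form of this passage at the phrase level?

parallel double period

Four phrases in two halves: the first half (bars 1–12) ends with a half cadence, the second (bars 13-24) with a perfect authentic cadence — a large antecedent–consequent pair, i.e. a double period.
Phrase 3 begins with the same material as phrase 1, making it parallel.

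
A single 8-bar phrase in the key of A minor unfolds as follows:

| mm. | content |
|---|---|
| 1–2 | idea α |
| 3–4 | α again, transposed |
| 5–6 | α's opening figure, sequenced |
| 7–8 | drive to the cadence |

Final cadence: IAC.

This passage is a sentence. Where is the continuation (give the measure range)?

After the presentation (mm. 1-4), the continuation covers the fragmentation through the cadence: measures 5–8.

measures 5–8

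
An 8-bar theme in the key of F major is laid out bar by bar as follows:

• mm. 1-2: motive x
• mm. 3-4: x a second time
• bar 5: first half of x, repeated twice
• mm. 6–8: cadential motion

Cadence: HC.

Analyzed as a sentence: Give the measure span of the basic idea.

measures 1–2

The presentation of a sentence is the basic idea (mm. 1–2) plus its repetition (mm. 3–4); the basic idea is therefore measures 1–2.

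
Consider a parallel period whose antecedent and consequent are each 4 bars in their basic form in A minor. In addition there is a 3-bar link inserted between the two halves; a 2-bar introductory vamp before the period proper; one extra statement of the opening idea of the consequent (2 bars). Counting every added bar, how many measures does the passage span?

Basic parallel period: 4 + 4 = 8 bars.
8 (basic form) + 3 (link) + 2 (introduction) + 2 (extra statement) = 15.

15 measures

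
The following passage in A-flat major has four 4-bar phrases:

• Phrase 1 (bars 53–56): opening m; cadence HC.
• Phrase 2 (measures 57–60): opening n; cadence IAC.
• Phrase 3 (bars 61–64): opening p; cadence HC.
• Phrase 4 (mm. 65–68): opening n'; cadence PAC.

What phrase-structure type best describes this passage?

contrasting double period

Four phrases in two halves: the first half (mm. 53–60) ends with an imperfect authentic cadence, the second (bars 61-68) with a perfect authentic cadence — a large antecedent–consequent pair, i.e. a double period.
Phrase 3 begins with different material from phrase 1, making it contrasting.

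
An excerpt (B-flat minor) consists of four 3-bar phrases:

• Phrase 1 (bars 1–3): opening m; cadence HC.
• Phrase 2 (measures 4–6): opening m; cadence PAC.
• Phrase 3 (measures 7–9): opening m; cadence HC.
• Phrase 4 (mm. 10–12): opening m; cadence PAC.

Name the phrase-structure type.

The cadence pattern HC–PAC–HC–PAC is weak–strong twice, and phrases 3–4 restate phrases 1–2: a period heard twice, not a double period (which would end weakly at phrase 2).

repeated period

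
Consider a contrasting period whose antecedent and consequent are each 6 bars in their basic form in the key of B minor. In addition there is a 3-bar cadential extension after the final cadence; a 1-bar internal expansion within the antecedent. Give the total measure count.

16 measures

Basic contrasting period: 6 + 6 = 12 bars.
12 (basic form) + 3 (cadential extension) + 1 (internal expansion) = 16.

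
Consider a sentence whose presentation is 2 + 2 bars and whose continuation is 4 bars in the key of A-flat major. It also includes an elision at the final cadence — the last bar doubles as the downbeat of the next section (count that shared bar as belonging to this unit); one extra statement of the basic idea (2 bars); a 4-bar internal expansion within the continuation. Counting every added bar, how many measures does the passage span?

14 measures

Basic sentence: 2 + 2 + 4 = 8 bars.
8 (basic form) + 2 (extra statement) + 4 (internal expansion) = 14.
The elision shares a bar with the next section but does not change this unit's count.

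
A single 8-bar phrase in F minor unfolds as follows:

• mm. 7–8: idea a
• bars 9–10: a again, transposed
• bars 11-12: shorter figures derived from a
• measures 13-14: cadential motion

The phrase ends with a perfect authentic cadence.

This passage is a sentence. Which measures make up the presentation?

The presentation of a sentence is the basic idea (mm. 7–8) plus its repetition (mm. 9-10); the presentation is therefore measures 7–10.

measures 7–10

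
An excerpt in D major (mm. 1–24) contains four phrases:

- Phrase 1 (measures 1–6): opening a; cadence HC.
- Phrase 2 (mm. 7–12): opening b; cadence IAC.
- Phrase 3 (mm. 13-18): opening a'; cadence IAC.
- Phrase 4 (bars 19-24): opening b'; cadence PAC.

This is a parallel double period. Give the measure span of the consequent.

In a double period the first pair of phrases (ending imperfect authentic cadence) is the large antecedent and the second pair (ending perfect authentic cadence) is the large consequent; the consequent is measures 13–24.

measures 13–24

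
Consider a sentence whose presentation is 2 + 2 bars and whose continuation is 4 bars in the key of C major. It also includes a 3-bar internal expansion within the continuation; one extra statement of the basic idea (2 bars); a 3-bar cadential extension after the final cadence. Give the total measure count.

16 measures

Basic sentence: 2 + 2 + 4 = 8 bars.
8 (basic form) + 3 (internal expansion) + 2 (extra statement) + 3 (cadential extension) = 16.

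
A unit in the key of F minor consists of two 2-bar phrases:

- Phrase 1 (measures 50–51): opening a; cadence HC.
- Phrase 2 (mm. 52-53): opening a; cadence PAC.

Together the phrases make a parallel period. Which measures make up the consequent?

measures 52–53

The phrase ending with the weaker cadence (half cadence) is the antecedent; the one ending more conclusively (perfect authentic cadence) is the consequent. The consequent is measures 52–53.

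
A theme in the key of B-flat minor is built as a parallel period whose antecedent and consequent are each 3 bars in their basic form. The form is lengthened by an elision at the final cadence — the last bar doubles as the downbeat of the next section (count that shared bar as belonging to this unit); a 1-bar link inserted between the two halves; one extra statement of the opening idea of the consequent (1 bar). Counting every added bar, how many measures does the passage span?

Basic parallel period: 3 + 3 = 6 bars.
6 (basic form) + 1 (link) + 1 (extra statement) = 8.
The elision shares a bar with the next section but does not change this unit's count.

8 measures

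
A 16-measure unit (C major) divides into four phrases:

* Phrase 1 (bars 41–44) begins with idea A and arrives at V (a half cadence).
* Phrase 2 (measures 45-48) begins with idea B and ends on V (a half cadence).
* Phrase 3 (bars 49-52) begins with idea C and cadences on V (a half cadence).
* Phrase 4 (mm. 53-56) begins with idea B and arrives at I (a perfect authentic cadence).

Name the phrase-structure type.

contrasting double period

Four phrases in two halves: the first half (mm. 41-48) ends with a half cadence, the second (mm. 49–56) with a perfect authentic cadence — a large antecedent–consequent pair, i.e. a double period.
Phrase 3 begins with different material from phrase 1, making it contrasting.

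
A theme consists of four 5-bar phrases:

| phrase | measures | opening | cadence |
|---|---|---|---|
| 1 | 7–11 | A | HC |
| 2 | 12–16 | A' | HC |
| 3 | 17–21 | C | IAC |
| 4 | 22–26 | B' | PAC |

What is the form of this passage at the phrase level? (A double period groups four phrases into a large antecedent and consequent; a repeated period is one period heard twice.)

contrasting double period

Four phrases in two halves: the first half (mm. 7-16) ends with a half cadence, the second (measures 17–26) with a perfect authentic cadence — a large antecedent–consequent pair, i.e. a double period.
Phrase 3 begins with different material from phrase 1, making it contrasting.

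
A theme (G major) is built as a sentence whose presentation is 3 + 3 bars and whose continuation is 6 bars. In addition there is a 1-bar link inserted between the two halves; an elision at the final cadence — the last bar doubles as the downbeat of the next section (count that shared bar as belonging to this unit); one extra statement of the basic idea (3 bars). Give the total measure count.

16 measures

Basic sentence: 3 + 3 + 6 = 12 bars.
12 (basic form) + 1 (link) + 3 (extra statement) = 16.
The elision shares a bar with the next section but does not change this unit's count.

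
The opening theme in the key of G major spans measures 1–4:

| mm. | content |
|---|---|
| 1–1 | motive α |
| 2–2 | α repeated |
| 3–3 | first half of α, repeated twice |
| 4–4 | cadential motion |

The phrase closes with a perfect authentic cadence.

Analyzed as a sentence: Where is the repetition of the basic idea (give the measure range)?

measures 2–2

The presentation of a sentence is the basic idea (m. 1) plus its repetition (m. 2); the repetition of the basic idea is therefore m. 2.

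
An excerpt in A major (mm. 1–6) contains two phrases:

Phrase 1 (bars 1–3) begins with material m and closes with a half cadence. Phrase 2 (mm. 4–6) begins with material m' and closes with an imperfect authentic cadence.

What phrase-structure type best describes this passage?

Phrase 1 ends with a half cadence (weaker) and phrase 2 with an imperfect authentic cadence (stronger): antecedent + consequent = a period.
The two phrases open with the same material (m / m'), so the period is parallel.

parallel period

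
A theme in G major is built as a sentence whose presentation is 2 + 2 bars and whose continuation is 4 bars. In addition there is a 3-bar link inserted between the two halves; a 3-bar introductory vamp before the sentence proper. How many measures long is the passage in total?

14 measures

Basic sentence: 2 + 2 + 4 = 8 bars.
8 (basic form) + 3 (link) + 3 (introduction) = 14.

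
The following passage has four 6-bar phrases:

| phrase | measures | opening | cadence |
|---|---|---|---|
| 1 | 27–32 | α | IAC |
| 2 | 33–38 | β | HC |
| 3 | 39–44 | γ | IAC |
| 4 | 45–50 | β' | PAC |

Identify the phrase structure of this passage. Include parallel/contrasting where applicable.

Four phrases in two halves: the first half (mm. 27–38) ends with a half cadence, the second (mm. 39–50) with a perfect authentic cadence — a large antecedent–consequent pair, i.e. a double period.
Phrase 3 begins with different material from phrase 1, making it contrasting.

contrasting double period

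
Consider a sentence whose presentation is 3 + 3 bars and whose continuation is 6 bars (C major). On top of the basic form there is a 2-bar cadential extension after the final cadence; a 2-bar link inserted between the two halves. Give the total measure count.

Basic sentence: 3 + 3 + 6 = 12 bars.
12 (basic form) + 2 (cadential extension) + 2 (link) = 16.

16 measures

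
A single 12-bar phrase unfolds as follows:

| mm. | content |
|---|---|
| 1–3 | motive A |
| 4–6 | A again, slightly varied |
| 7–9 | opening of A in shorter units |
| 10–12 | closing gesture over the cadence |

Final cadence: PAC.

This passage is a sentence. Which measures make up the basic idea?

measures 1–3

The presentation of a sentence is the basic idea (bars 1–3) plus its repetition (mm. 4–6); the basic idea is therefore mm. 1–3.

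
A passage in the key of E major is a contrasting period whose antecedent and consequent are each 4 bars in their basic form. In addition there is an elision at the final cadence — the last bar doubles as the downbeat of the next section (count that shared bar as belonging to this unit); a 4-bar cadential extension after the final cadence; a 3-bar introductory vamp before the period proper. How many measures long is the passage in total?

Basic contrasting period: 4 + 4 = 8 bars.
8 (basic form) + 4 (cadential extension) + 3 (introduction) = 15.
The elision shares a bar with the next section but does not change this unit's count.

15 measures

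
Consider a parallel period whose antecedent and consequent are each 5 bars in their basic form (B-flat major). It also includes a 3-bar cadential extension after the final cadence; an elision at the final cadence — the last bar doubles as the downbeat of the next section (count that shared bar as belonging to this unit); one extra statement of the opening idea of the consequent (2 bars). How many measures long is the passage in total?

Basic parallel period: 5 + 5 = 10 bars.
10 (basic form) + 3 (cadential extension) + 2 (extra statement) = 15.
The elision shares a bar with the next section but does not change this unit's count.

15 measures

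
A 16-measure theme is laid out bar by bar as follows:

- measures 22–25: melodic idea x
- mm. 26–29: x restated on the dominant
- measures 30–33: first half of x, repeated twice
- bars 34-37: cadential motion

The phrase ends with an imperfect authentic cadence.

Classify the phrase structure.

Basic idea (mm. 22–25) + its repetition (mm. 26–29) form the presentation; fragmentation and cadence (mm. 30-37) form the continuation — the 16-bar whole is a sentence.

sentence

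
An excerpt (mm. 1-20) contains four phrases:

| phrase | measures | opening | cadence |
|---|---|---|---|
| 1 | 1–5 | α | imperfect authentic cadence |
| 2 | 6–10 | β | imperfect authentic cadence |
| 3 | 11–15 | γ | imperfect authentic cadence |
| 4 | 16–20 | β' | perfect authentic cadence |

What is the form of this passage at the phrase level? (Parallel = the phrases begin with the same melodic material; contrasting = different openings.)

Four phrases in two halves: the first half (measures 1–10) ends with an imperfect authentic cadence, the second (measures 11–20) with a perfect authentic cadence — a large antecedent–consequent pair, i.e. a double period.
Phrase 3 begins with different material from phrase 1, making it contrasting.

contrasting double period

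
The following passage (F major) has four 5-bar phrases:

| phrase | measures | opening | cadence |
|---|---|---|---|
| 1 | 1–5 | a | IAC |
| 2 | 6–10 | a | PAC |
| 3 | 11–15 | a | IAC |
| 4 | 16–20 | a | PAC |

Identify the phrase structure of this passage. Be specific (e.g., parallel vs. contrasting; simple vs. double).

The cadence pattern IAC–PAC–IAC–PAC is weak–strong twice, and phrases 3–4 restate phrases 1–2: a period heard twice, not a double period (which would end weakly at phrase 2).

repeated period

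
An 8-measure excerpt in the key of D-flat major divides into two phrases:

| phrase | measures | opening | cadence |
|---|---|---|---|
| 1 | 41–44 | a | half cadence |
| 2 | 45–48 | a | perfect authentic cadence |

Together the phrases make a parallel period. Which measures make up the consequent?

The phrase ending with the weaker cadence (half cadence) is the antecedent; the one ending more conclusively (perfect authentic cadence) is the consequent. The consequent is measures 45–48.

measures 45–48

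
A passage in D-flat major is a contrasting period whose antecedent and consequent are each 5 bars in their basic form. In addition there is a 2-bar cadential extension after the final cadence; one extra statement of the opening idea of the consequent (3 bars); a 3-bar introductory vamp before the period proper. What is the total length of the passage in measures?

Basic contrasting period: 5 + 5 = 10 bars.
10 (basic form) + 2 (cadential extension) + 3 (extra statement) + 3 (introduction) = 18.

18 measures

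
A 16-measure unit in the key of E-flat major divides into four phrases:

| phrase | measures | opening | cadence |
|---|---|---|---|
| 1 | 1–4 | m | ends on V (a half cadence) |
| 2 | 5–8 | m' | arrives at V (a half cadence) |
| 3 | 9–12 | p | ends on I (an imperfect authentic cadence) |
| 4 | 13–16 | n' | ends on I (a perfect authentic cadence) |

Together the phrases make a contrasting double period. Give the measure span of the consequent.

In a double period the first pair of phrases (ending half cadence) is the large antecedent and the second pair (ending perfect authentic cadence) is the large consequent; the consequent is measures 9–16.

measures 9–16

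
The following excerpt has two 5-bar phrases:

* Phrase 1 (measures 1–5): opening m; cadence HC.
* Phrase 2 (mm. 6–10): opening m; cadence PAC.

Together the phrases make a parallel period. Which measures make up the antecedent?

The phrase ending with the weaker cadence (half cadence) is the antecedent; the one ending more conclusively (perfect authentic cadence) is the consequent. The antecedent is measures 1–5.

measures 1–5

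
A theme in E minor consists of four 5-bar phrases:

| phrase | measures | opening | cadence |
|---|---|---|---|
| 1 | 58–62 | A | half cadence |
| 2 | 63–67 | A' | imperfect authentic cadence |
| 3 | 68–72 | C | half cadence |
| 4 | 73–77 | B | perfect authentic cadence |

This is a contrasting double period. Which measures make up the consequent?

measures 68–77

In a double period the first pair of phrases (ending imperfect authentic cadence) is the large antecedent and the second pair (ending perfect authentic cadence) is the large consequent; the consequent is measures 68–77.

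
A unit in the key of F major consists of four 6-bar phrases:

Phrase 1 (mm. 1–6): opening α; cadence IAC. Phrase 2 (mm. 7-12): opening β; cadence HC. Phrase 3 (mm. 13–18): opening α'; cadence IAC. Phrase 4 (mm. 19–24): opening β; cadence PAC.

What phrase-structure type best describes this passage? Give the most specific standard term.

Four phrases in two halves: the first half (bars 1–12) ends with a half cadence, the second (mm. 13-24) with a perfect authentic cadence — a large antecedent–consequent pair, i.e. a double period.
Phrase 3 begins with the same material as phrase 1, making it parallel.

parallel double period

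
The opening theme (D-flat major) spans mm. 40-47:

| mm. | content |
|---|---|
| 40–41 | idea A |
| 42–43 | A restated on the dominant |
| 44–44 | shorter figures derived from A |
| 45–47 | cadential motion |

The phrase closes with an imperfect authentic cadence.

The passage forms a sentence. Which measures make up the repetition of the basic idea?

measures 42–43

The presentation of a sentence is the basic idea (bars 40–41) plus its repetition (mm. 42–43); the repetition of the basic idea is therefore mm. 42–43.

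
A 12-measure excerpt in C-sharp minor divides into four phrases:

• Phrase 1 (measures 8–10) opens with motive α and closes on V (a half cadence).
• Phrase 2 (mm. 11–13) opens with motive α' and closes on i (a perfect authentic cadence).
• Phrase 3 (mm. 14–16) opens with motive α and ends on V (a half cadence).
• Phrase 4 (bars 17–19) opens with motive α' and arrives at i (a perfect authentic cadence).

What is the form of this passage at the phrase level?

repeated period

The cadence pattern HC–PAC–HC–PAC is weak–strong twice, and phrases 3–4 restate phrases 1–2: a period heard twice, not a double period (which would end weakly at phrase 2).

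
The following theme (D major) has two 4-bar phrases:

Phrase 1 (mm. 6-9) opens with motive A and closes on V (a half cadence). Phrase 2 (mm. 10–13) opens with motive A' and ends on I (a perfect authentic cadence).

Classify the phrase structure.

parallel period

Phrase 1 ends with a half cadence (weaker) and phrase 2 with a perfect authentic cadence (stronger): antecedent + consequent = a period.
The two phrases open with the same material (A / A'), so the period is parallel.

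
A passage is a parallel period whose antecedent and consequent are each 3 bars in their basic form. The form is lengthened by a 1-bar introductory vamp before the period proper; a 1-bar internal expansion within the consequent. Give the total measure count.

Basic parallel period: 3 + 3 = 6 bars.
6 (basic form) + 1 (introduction) + 1 (internal expansion) = 8.

8 measures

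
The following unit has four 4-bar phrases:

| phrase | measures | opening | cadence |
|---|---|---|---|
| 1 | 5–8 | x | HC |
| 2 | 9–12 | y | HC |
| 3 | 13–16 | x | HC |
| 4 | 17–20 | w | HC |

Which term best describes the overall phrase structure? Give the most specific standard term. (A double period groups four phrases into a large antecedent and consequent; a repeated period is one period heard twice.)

Phrase 4 ends with a half cadence, no stronger than phrase 2's half cadence, so the four phrases do not form a double period; nor do phrases 3–4 duplicate 1–2, so it is not a repeated period. With no phrase reaching a conclusive cadence, the passage is a phrase group.

phrase group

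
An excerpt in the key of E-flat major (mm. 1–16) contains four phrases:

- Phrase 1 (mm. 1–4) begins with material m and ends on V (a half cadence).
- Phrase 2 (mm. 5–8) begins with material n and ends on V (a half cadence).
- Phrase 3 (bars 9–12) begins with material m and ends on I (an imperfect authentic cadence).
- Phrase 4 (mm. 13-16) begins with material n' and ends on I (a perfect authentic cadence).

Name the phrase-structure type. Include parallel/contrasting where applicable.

Four phrases in two halves: the first half (mm. 1–8) ends with a half cadence, the second (mm. 9–16) with a perfect authentic cadence — a large antecedent–consequent pair, i.e. a double period.
Phrase 3 begins with the same material as phrase 1, making it parallel.

parallel double period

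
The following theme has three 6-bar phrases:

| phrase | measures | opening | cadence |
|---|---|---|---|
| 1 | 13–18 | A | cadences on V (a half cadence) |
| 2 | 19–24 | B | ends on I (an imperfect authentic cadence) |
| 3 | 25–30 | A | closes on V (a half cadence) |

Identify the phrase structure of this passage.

The final phrase closes with a half cadence, which is not stronger than the preceding imperfect authentic cadence; the 3 phrases lack an overall antecedent–consequent design and so form a phrase group.

phrase group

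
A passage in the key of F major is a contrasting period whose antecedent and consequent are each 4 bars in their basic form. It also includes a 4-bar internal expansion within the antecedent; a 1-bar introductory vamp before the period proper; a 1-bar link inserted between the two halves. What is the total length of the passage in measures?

Basic contrasting period: 4 + 4 = 8 bars.
8 (basic form) + 4 (internal expansion) + 1 (introduction) + 1 (link) = 14.

14 measures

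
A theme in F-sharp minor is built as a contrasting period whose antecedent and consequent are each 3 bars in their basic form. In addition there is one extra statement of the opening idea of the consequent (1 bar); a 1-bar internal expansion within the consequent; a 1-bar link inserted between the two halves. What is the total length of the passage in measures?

9 measures

Basic contrasting period: 3 + 3 = 6 bars.
6 (basic form) + 1 (extra statement) + 1 (internal expansion) + 1 (link) = 9.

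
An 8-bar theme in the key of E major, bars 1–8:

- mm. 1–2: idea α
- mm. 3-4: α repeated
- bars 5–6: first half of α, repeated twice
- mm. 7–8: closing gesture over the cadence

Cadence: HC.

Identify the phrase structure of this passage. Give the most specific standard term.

sentence

Basic idea (measures 1-2) + its repetition (mm. 3–4) form the presentation; fragmentation and cadence (measures 5–8) form the continuation — the 8-bar whole is a sentence.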